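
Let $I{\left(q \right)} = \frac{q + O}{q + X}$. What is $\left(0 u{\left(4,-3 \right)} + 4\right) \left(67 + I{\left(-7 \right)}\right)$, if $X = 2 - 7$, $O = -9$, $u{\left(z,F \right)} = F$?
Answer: $\frac{820}{3} \approx 273.33$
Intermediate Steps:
$X = -5$ ($X = 2 - 7 = -5$)
$I{\left(q \right)} = \frac{-9 + q}{-5 + q}$ ($I{\left(q \right)} = \frac{q - 9}{q - 5} = \frac{-9 + q}{-5 + q}$)
$\left(0 u{\left(4,-3 \right)} + 4\right) \left(67 + I{\left(-7 \right)}\right) = \left(0 \left(-3\right) + 4\right) \left(67 + \frac{-9 - 7}{-5 - 7}\right) = \left(0 + 4\right) \left(67 + \frac{1}{-12} \left(-16\right)\right) = 4 \left(67 - - \frac{4}{3}\right) = 4 \left(67 + \frac{4}{3}\right) = 4 \cdot \frac{205}{3} = \frac{820}{3}$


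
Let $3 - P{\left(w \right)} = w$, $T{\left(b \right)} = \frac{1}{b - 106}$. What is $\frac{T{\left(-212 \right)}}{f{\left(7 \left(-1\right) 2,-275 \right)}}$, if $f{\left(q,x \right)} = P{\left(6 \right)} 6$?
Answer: $\frac{1}{5724} \approx 0.0001747$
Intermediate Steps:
$T{\left(b \right)} = \frac{1}{-106 + b}$
$P{\left(w \right)} = 3 - w$
$f{\left(q,x \right)} = -18$ ($f{\left(q,x \right)} = \left(3 - 6\right) 6 = \left(-3\right) 6 = -18$)
$\frac{T{\left(-212 \right)}}{f{\left(7 \left(-1\right) 2,-275 \right)}} = \frac{1}{\left(-106 - 212\right) \left(-18\right)} = \frac{1}{-318} \left(- \frac{1}{18}\right) = \left(- \frac{1}{318}\right) \left(- \frac{1}{18}\right) = \frac{1}{5724}$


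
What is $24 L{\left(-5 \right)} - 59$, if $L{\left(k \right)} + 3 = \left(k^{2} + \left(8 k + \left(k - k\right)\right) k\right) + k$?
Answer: $5149$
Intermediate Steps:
$L{\left(k \right)} = -3 + k + 9 k^{2}$ ($L{\left(k \right)} = -3 + \left(\left(k^{2} + \left(8 k + \left(k - k\right)\right) k\right) + k\right) = -3 + \left(\left(k^{2} + \left(8 k + 0\right) k\right) + k\right) = -3 + \left(\left(k^{2} + 8 k k\right) + k\right) = -3 + \left(\left(k^{2} + 8 k^{2}\right) + k\right) = -3 + \left(9 k^{2} + k\right) = -3 + \left(k + 9 k^{2}\right) = -3 + k + 9 k^{2}$)
$24 L{\left(-5 \right)} - 59 = 24 \left(-3 - 5 + 9 \left(-5\right)^{2}\right) - 59 = 24 \left(-3 - 5 + 9 \cdot 25\right) - 59 = 24 \left(-3 - 5 + 225\right) - 59 = 24 \cdot 217 - 59 = 5208 - 59 = 5149$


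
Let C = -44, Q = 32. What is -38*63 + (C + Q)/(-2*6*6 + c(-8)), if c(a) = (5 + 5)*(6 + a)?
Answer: -55059/23 ≈ -2393.9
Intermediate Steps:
c(a) = 60 + 10*a (c(a) = 10*(6 + a) = 60 + 10*a)
-38*63 + (C + Q)/(-2*6*6 + c(-8)) = -38*63 + (-44 + 32)/(-2*6*6 + (60 + 10*(-8))) = -2394 - 12/(-12*6 + (60 - 80)) = -2394 - 12/(-72 - 20) = -2394 - 12/(-92) = -2394 - 12*(-1/92) = -2394 + 3/23 = -55059/23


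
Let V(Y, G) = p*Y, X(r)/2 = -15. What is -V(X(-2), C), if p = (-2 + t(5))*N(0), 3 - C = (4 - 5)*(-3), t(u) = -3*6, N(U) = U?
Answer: 0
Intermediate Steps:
X(r) = -30 (X(r) = 2*(-15) = -30)
t(u) = -18
C = 0 (C = 3 - (4 - 5)*(-3) = 3 - (-1)*(-3) = 3 - 1*3 = 3 - 3 = 0)
p = 0 (p = (-2 - 18)*0 = -20*0 = 0)
V(Y, G) = 0 (V(Y, G) = 0*Y = 0)
-V(X(-2), C) = -1*0 = 0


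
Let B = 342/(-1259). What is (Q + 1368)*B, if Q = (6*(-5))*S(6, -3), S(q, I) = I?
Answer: -498636/1259 ≈ -396.06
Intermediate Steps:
B = -342/1259 (B = 342*(-1/1259) = -342/1259 ≈ -0.27164)
Q = 90 (Q = (6*(-5))*(-3) = -30*(-3) = 90)
(Q + 1368)*B = (90 + 1368)*(-342/1259) = 1458*(-342/1259) = -498636/1259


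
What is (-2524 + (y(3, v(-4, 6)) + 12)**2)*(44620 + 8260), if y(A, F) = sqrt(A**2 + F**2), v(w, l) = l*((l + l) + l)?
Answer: 491413840 + 3807360*sqrt(1297) ≈ 6.2853e+8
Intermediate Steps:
v(w, l) = 3*l**2 (v(w, l) = l*(2*l + l) = l*(3*l) = 3*l**2)
(-2524 + (y(3, v(-4, 6)) + 12)**2)*(44620 + 8260) = (-2524 + (sqrt(3**2 + (3*6**2)**2) + 12)**2)*(44620 + 8260) = (-2524 + (sqrt(9 + (3*36)**2) + 12)**2)*52880 = (-2524 + (sqrt(9 + 108**2) + 12)**2)*52880 = (-2524 + (sqrt(9 + 11664) + 12)**2)*52880 = (-2524 + (sqrt(11673) + 12)**2)*52880 = (-2524 + (3*sqrt(1297) + 12)**2)*52880 = (-2524 + (12 + 3*sqrt(1297))**2)*52880 = -133469120 + 52880*(12 + 3*sqrt(1297))**2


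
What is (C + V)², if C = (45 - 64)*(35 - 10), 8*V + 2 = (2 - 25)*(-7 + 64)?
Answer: 26142769/64 ≈ 4.0848e+5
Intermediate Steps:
V = -1313/8 (V = -¼ + ((2 - 25)*(-7 + 64))/8 = -¼ + (-23*57)/8 = -¼ + (⅛)*(-1311) = -¼ - 1311/8 = -1313/8 ≈ -164.13)
C = -475 (C = -19*25 = -475)
(C + V)² = (-475 - 1313/8)² = (-5113/8)² = 26142769/64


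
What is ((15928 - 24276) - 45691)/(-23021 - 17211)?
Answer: 54039/40232 ≈ 1.3432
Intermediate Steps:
((15928 - 24276) - 45691)/(-23021 - 17211) = (-8348 - 45691)/(-40232) = -54039*(-1/40232) = 54039/40232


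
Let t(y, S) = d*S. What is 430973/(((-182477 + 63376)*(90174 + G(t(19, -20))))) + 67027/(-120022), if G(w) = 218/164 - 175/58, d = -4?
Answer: -855956029635426767/1532608843238163138 ≈ -0.55850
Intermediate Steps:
t(y, S) = -4*S
G(w) = -2007/1189 (G(w) = 218*(1/164) - 175*1/58 = 109/82 - 175/58 = -2007/1189)
430973/(((-182477 + 63376)*(90174 + G(t(19, -20))))) + 67027/(-120022) = 430973/(((-182477 + 63376)*(90174 - 2007/1189))) + 67027/(-120022) = 430973/((-119101*107214879/1189)) + 67027*(-1/120022) = 430973/(-12769399303779/1189) - 67027/120022 = 430973*(-1189/12769399303779) - 67027/120022 = -512426897/12769399303779 - 67027/120022 = -855956029635426767/1532608843238163138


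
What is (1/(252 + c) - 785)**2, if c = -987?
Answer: 332901304576/540225 ≈ 6.1623e+5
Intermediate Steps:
(1/(252 + c) - 785)**2 = (1/(252 - 987) - 785)**2 = (1/(-735) - 785)**2 = (-1/735 - 785)**2 = (-576976/735)**2 = 332901304576/540225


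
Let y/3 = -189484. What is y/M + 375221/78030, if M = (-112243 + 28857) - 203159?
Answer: 10124934067/1490607090 ≈ 6.7925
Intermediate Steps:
y = -568452 (y = 3*(-189484) = -568452)
M = -286545 (M = -83386 - 203159 = -286545)
y/M + 375221/78030 = -568452/(-286545) + 375221/78030 = -568452*(-1/286545) + 375221*(1/78030) = 189484/95515 + 375221/78030 = 10124934067/1490607090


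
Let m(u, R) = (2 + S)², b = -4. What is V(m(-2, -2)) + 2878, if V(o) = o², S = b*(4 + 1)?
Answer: 107854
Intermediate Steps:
S = -20 (S = -4*(4 + 1) = -4*5 = -20)
m(u, R) = 324 (m(u, R) = (2 - 20)² = (-18)² = 324)
V(m(-2, -2)) + 2878 = 324² + 2878 = 104976 + 2878 = 107854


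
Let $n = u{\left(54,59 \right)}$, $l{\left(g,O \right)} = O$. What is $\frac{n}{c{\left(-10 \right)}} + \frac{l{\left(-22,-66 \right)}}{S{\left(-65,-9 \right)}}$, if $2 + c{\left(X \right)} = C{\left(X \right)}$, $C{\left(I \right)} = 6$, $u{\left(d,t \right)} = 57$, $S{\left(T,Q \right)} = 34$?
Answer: $\frac{837}{68} \approx 12.309$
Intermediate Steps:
$c{\left(X \right)} = 4$ ($c{\left(X \right)} = -2 + 6 = 4$)
$n = 57$
$\frac{n}{c{\left(-10 \right)}} + \frac{l{\left(-22,-66 \right)}}{S{\left(-65,-9 \right)}} = \frac{57}{4} - \frac{66}{34} = 57 \cdot \frac{1}{4} - \frac{33}{17} = \frac{57}{4} - \frac{33}{17} = \frac{837}{68}$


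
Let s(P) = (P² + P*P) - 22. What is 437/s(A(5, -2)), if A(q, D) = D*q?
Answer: 437/178 ≈ 2.4551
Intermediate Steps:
s(P) = -22 + 2*P² (s(P) = (P² + P²) - 22 = 2*P² - 22 = -22 + 2*P²)
437/s(A(5, -2)) = 437/(-22 + 2*(-2*5)²) = 437/(-22 + 2*(-10)²) = 437/(-22 + 2*100) = 437/(-22 + 200) = 437/178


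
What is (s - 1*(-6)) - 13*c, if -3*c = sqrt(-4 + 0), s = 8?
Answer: 14 + 26*I/3 ≈ 14.0 + 8.6667*I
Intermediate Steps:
c = -2*I/3 (c = -sqrt(-4 + 0)/3 = -2*I/3 ≈ -0.66667*I)
(s - 1*(-6)) - 13*c = (8 - 1*(-6)) - (-26)*I/3 = (8 + 6) + 26*I/3 = 14 + 26*I/3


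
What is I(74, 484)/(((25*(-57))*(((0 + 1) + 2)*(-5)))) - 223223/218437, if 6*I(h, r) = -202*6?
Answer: -4815515899/4669090875 ≈ -1.0314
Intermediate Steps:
I(h, r) = -202 (I(h, r) = (-202*6)/6 = (⅙)*(-1212) = -202)
I(74, 484)/(((25*(-57))*(((0 + 1) + 2)*(-5)))) - 223223/218437 = -202*1/(7125*((0 + 1) + 2)) - 223223/218437 = -202*1/(7125*(1 + 2)) - 223223*1/218437 = -202/((-4275*(-5))) - 223223/218437 = -202/((-1425*(-15))) - 223223/218437 = -202/21375 - 223223/218437 = -4815515899/4669090875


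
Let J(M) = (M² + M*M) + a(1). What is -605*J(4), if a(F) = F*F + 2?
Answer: -21175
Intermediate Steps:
a(F) = 2 + F² (a(F) = F² + 2 = 2 + F²)
J(M) = 3 + 2*M² (J(M) = (M² + M*M) + (2 + 1²) = (M² + M²) + (2 + 1) = 2*M² + 3 = 3 + 2*M²)
-605*J(4) = -605*(3 + 2*4²) = -605*(3 + 2*16) = -605*(3 + 32) = -605*35 = -21175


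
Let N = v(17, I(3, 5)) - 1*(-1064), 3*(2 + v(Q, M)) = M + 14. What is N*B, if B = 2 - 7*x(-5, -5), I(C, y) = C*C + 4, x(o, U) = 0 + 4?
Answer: -27846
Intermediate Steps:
x(o, U) = 4
I(C, y) = 4 + C² (I(C, y) = C² + 4 = 4 + C²)
v(Q, M) = 8/3 + M/3 (v(Q, M) = -2 + (M + 14)/3 = -2 + (14 + M)/3 = -2 + (14/3 + M/3) = 8/3 + M/3)
N = 1071 (N = (8/3 + (4 + 3²)/3) - 1*(-1064) = (8/3 + (4 + 9)/3) + 1064 = (8/3 + (⅓)*13) + 1064 = (8/3 + 13/3) + 1064 = 7 + 1064 = 1071)
B = -26 (B = 2 - 7*4 = 2 - 28 = -26)
N*B = 1071*(-26) = -27846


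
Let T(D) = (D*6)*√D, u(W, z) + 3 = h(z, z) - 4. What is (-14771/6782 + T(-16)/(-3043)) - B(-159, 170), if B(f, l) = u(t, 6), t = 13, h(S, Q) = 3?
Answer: 12357/6782 + 384*I/3043 ≈ 1.822 + 0.12619*I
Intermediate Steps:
u(W, z) = -4 (u(W, z) = -3 + (3 - 4) = -3 - 1 = -4)
T(D) = 6*D^(3/2) (T(D) = (6*D)*√D = 6*D^(3/2))
B(f, l) = -4
(-14771/6782 + T(-16)/(-3043)) - B(-159, 170) = (-14771/6782 + (6*(-16)^(3/2))/(-3043)) - 1*(-4) = (-14771*1/6782 + (6*(-64*I))*(-1/3043)) + 4 = (-14771/6782 - 384*I*(-1/3043)) + 4 = (-14771/6782 + 384*I/3043) + 4 = 12357/6782 + 384*I/3043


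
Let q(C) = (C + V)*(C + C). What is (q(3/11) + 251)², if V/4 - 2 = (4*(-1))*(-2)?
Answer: 1090914841/14641 ≈ 74511.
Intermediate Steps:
V = 40 (V = 8 + 4*((4*(-1))*(-2)) = 8 + 4*(-4*(-2)) = 8 + 4*8 = 8 + 32 = 40)
q(C) = 2*C*(40 + C) (q(C) = (C + 40)*(C + C) = (40 + C)*(2*C) = 2*C*(40 + C))
(q(3/11) + 251)² = (2*(3/11)*(40 + 3/11) + 251)² = (2*(3/11)*(443/11) + 251)² = (2658/121 + 251)² = (33029/121)² = 1090914841/14641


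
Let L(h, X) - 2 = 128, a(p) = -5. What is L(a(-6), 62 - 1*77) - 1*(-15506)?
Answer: 15636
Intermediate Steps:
L(h, X) = 130 (L(h, X) = 2 + 128 = 130)
L(a(-6), 62 - 1*77) - 1*(-15506) = 130 - 1*(-15506) = 130 + 15506 = 15636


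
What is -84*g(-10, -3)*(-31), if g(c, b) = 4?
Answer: 10416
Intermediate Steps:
-84*g(-10, -3)*(-31) = -84*4*(-31) = -336*(-31) = 10416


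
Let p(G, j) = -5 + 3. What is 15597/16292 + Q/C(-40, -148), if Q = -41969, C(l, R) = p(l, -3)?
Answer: 341895071/16292 ≈ 20985.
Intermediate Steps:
p(G, j) = -2
C(l, R) = -2
15597/16292 + Q/C(-40, -148) = 15597/16292 - 41969/(-2) = 15597*(1/16292) - 41969*(-½) = 15597/16292 + 41969/2 = 341895071/16292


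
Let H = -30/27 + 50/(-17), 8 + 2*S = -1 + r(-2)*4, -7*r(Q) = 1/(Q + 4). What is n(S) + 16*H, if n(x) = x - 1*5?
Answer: -159535/2142 ≈ -74.479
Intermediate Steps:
r(Q) = -1/(7*(4 + Q)) (r(Q) = -1/(7*(Q + 4)) = -1/(7*(4 + Q)))
S = -65/14 (S = -4 + (-1 - 1/(28 + 7*(-2))*4)/2 = -4 + (-1 - 1/(28 - 14)*4)/2 = -4 + (-1 - 1/14*4)/2 = -4 + (-1 - 2/7)/2 = -4 + (1/2)*(-9/7) = -4 - 9/14 = -65/14 ≈ -4.6429)
n(x) = -5 + x (n(x) = x - 5 = -5 + x)
H = -620/153 (H = -30*1/27 + 50*(-1/17) = -10/9 - 50/17 = -620/153 ≈ -4.0523)
n(S) + 16*H = (-5 - 65/14) + 16*(-620/153) = -135/14 - 9920/153 = -159535/2142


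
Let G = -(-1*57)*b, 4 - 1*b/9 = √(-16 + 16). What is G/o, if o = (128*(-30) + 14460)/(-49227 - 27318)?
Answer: -872613/59 ≈ -14790.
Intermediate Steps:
b = 36 (b = 36 - 9*√(-16 + 16) = 36 - 9*√0 = 36 - 9*0 = 36 + 0 = 36)
o = -236/1701 (o = (-3840 + 14460)/(-76545) = 10620*(-1/76545) = -236/1701 ≈ -0.13874)
G = 2052 (G = -(-1*57)*36 = -(-57)*36 = -1*(-2052) = 2052)
G/o = 2052/(-236/1701) = 2052*(-1701/236) = -872613/59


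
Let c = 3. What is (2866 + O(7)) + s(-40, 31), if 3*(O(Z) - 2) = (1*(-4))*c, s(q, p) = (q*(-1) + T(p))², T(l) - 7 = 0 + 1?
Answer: 5168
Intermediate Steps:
T(l) = 8 (T(l) = 7 + (0 + 1) = 7 + 1 = 8)
s(q, p) = (8 - q)² (s(q, p) = (q*(-1) + 8)² = (-q + 8)² = (8 - q)²)
O(Z) = -2 (O(Z) = 2 + ((1*(-4))*3)/3 = 2 + (-4*3)/3 = 2 + (⅓)*(-12) = 2 - 4 = -2)
(2866 + O(7)) + s(-40, 31) = (2866 - 2) + (-8 - 40)² = 2864 + (-48)² = 2864 + 2304 = 5168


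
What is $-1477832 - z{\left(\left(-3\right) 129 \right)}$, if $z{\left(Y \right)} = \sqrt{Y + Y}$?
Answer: $-1477832 - 3 i \sqrt{86} \approx -1.4778 \cdot 10^{6} - 27.821 i$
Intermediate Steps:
$z{\left(Y \right)} = \sqrt{2} \sqrt{Y}$ ($z{\left(Y \right)} = \sqrt{2 Y} = \sqrt{2} \sqrt{Y}$)
$-1477832 - z{\left(\left(-3\right) 129 \right)} = -1477832 - \sqrt{2} \sqrt{\left(-3\right) 129} = -1477832 - \sqrt{2} \sqrt{-387} = -1477832 - \sqrt{2} \cdot 3 i \sqrt{43} = -1477832 - 3 i \sqrt{86}$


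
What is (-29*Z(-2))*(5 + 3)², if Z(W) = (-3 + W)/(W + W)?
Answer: -2320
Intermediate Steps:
Z(W) = (-3 + W)/(2*W) (Z(W) = (-3 + W)/((2*W)) = (-3 + W)*(1/(2*W)) = (-3 + W)/(2*W))
(-29*Z(-2))*(5 + 3)² = (-29*(-3 - 2)/(2*(-2)))*(5 + 3)² = -29*(-1)*(-5)/(2*2)*8² = -29*5/4*64 = -145/4*64 = -2320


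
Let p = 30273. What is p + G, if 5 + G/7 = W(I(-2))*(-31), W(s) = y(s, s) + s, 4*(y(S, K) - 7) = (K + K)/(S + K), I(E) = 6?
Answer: 109451/4 ≈ 27363.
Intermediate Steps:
y(S, K) = 7 + K/(2*(K + S)) (y(S, K) = 7 + ((K + K)/(S + K))/4 = 7 + ((2*K)/(K + S))/4 = 7 + (2*K/(K + S))/4 = 7 + K/(2*(K + S)))
W(s) = 29/4 + s (W(s) = (7*s + 15*s/2)/(s + s) + s = (29*s/2)/((2*s)) + s = (1/(2*s))*(29*s/2) + s = 29/4 + s)
G = -11641/4 (G = -35 + 7*((29/4 + 6)*(-31)) = -35 + 7*((53/4)*(-31)) = -35 + 7*(-1643/4) = -35 - 11501/4 = -11641/4 ≈ -2910.3)
p + G = 30273 - 11641/4 = 109451/4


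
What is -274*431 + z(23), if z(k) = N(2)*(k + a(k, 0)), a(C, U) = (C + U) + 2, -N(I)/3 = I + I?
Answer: -118670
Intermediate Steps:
N(I) = -6*I (N(I) = -3*(I + I) = -6*I)
a(C, U) = 2 + C + U
z(k) = -24 - 24*k (z(k) = (-6*2)*(k + (2 + k + 0)) = -12*(k + (2 + k)) = -12*(2 + 2*k) = -24 - 24*k)
-274*431 + z(23) = -274*431 + (-24 - 24*23) = -118094 + (-24 - 552) = -118094 - 576 = -118670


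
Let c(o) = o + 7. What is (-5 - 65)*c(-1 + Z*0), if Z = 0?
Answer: -420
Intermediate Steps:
c(o) = 7 + o
(-5 - 65)*c(-1 + Z*0) = (-5 - 65)*(7 + (-1 + 0*0)) = -70*(7 + (-1 + 0)) = -70*(7 - 1) = -70*6 = -420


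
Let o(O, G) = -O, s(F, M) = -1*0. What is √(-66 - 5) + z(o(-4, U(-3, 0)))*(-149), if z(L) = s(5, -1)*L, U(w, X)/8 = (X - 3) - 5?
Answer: I*√71 ≈ 8.4261*I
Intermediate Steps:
s(F, M) = 0
U(w, X) = -64 + 8*X (U(w, X) = 8*((X - 3) - 5) = 8*((-3 + X) - 5) = 8*(-8 + X) = -64 + 8*X)
z(L) = 0 (z(L) = 0*L = 0)
√(-66 - 5) + z(o(-4, U(-3, 0)))*(-149) = √(-66 - 5) + 0*(-149) = √(-71) + 0 = I*√71 + 0 = I*√71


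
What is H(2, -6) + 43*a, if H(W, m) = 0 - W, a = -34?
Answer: -1464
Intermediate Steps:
H(W, m) = -W
H(2, -6) + 43*a = -1*2 + 43*(-34) = -2 - 1462 = -1464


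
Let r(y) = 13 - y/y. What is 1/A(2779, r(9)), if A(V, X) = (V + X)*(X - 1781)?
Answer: -1/4937279 ≈ -2.0254e-7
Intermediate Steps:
r(y) = 12 (r(y) = 13 - 1*1 = 13 - 1 = 12)
A(V, X) = (-1781 + X)*(V + X) (A(V, X) = (V + X)*(-1781 + X) = (-1781 + X)*(V + X))
1/A(2779, r(9)) = 1/(12² - 1781*2779 - 1781*12 + 2779*12) = 1/(144 - 4949399 - 21372 + 33348) = 1/(-4937279) = -1/4937279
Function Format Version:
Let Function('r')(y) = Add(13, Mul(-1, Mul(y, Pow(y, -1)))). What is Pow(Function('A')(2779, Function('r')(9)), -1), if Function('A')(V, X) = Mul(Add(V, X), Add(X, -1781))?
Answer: Rational(-1, 4937279) ≈ -2.0254e-7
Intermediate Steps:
Function('r')(y) = 12 (Function('r')(y) = Add(13, Mul(-1, 1)) = Add(13, -1) = 12)
Function('A')(V, X) = Mul(Add(-1781, X), Add(V, X)) (Function('A')(V, X) = Mul(Add(V, X), Add(-1781, X)) = Mul(Add(-1781, X), Add(V, X)))
Pow(Function('A')(2779, Function('r')(9)), -1) = Pow(Add(Pow(12, 2), Mul(-1781, 2779), Mul(-1781, 12), Mul(2779, 12)), -1) = Pow(Add(144, -4949399, -21372, 33348), -1) = Pow(-4937279, -1) = Rational(-1, 4937279)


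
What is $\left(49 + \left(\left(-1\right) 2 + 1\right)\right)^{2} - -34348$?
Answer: $36652$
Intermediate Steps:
$\left(49 + \left(\left(-1\right) 2 + 1\right)\right)^{2} - -34348 = \left(49 + \left(-2 + 1\right)\right)^{2} + 34348 = \left(49 - 1\right)^{2} + 34348 = 48^{2} + 34348 = 2304 + 34348 = 36652$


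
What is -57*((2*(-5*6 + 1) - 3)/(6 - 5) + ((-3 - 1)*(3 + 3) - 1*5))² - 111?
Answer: -461811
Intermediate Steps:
-57*((2*(-5*6 + 1) - 3)/(6 - 5) + ((-3 - 1)*(3 + 3) - 1*5))² - 111 = -57*((2*(-30 + 1) - 3)/1 + (-4*6 - 5))² - 111 = -57*((2*(-29) - 3)*1 + (-24 - 5))² - 111 = -57*((-58 - 3)*1 - 29)² - 111 = -57*(-61*1 - 29)² - 111 = -57*(-61 - 29)² - 111 = -57*(-90)² - 111 = -57*8100 - 111 = -461700 - 111 = -461811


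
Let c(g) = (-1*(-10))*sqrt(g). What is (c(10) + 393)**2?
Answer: 155449 + 7860*sqrt(10) ≈ 1.8030e+5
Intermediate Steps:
c(g) = 10*sqrt(g)
(c(10) + 393)**2 = (10*sqrt(10) + 393)**2 = (393 + 10*sqrt(10))**2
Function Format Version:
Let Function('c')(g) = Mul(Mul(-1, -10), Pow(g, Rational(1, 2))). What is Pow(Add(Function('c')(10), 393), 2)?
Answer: Add(155449, Mul(7860, Pow(10, Rational(1, 2)))) ≈ 1.8030e+5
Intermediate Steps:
Function('c')(g) = Mul(10, Pow(g, Rational(1, 2)))
Pow(Add(Function('c')(10), 393), 2) = Pow(Add(Mul(10, Pow(10, Rational(1, 2))), 393), 2) = Pow(Add(393, Mul(10, Pow(10, Rational(1, 2)))), 2)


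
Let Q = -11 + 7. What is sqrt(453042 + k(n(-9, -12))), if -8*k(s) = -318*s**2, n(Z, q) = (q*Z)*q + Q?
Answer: sqrt(67630542) ≈ 8223.8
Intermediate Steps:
Q = -4
n(Z, q) = -4 + Z*q**2 (n(Z, q) = (q*Z)*q - 4 = (Z*q)*q - 4 = Z*q**2 - 4 = -4 + Z*q**2)
k(s) = 159*s**2/4 (k(s) = -(-159)*s**2/4 = 159*s**2/4)
sqrt(453042 + k(n(-9, -12))) = sqrt(453042 + 159*(-4 - 9*(-12)**2)**2/4) = sqrt(453042 + 159*(-4 - 9*144)**2/4) = sqrt(453042 + 159*(-4 - 1296)**2/4) = sqrt(453042 + (159/4)*(-1300)**2) = sqrt(453042 + (159/4)*1690000) = sqrt(453042 + 67177500) = sqrt(67630542)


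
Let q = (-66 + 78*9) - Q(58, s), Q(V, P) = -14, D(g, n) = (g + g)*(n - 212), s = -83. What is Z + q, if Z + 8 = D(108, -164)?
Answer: -80574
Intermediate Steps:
D(g, n) = 2*g*(-212 + n) (D(g, n) = (2*g)*(-212 + n) = 2*g*(-212 + n))
Z = -81224 (Z = -8 + 2*108*(-212 - 164) = -8 + 2*108*(-376) = -8 - 81216 = -81224)
q = 650 (q = (-66 + 78*9) - 1*(-14) = (-66 + 702) + 14 = 636 + 14 = 650)
Z + q = -81224 + 650 = -80574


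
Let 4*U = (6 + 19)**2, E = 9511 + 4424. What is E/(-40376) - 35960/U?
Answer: -1163278643/5047000 ≈ -230.49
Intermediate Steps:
E = 13935
U = 625/4 (U = (6 + 19)**2/4 = (1/4)*25**2 = (1/4)*625 = 625/4 ≈ 156.25)
E/(-40376) - 35960/U = 13935/(-40376) - 35960/625/4 = 13935*(-1/40376) - 35960*4/625 = -13935/40376 - 28768/125 = -1163278643/5047000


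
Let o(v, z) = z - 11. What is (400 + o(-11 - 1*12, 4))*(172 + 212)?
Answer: 150912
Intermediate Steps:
o(v, z) = -11 + z
(400 + o(-11 - 1*12, 4))*(172 + 212) = (400 + (-11 + 4))*(172 + 212) = (400 - 7)*384 = 393*384 = 150912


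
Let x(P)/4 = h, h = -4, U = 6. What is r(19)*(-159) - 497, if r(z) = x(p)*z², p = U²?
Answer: 917887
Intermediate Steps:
p = 36 (p = 6² = 36)
x(P) = -16 (x(P) = 4*(-4) = -16)
r(z) = -16*z²
r(19)*(-159) - 497 = -16*19²*(-159) - 497 = -16*361*(-159) - 497 = -5776*(-159) - 497 = 918384 - 497 = 917887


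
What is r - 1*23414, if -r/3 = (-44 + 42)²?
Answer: -23426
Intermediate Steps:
r = -12 (r = -3*(-44 + 42)² = -3*(-2)² = -3*4 = -12)
r - 1*23414 = -12 - 1*23414 = -12 - 23414 = -23426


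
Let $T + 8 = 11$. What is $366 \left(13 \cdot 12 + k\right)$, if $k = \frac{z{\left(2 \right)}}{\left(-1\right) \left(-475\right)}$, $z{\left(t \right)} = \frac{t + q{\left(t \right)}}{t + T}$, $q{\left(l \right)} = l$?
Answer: $\frac{135604464}{2375} \approx 57097.0$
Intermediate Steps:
$T = 3$ ($T = -8 + 11 = 3$)
$z{\left(t \right)} = \frac{2 t}{3 + t}$ ($z{\left(t \right)} = \frac{t + t}{t + 3} = \frac{2 t}{3 + t}$)
$k = \frac{4}{2375}$ ($k = \frac{2 \cdot 2 \frac{1}{3 + 2}}{\left(-1\right) \left(-475\right)} = \frac{2 \cdot 2 \cdot \frac{1}{5}}{475} = 2 \cdot 2 \cdot \frac{1}{5} \cdot \frac{1}{475} = \frac{4}{5} \cdot \frac{1}{475} = \frac{4}{2375} \approx 0.0016842$)
$366 \left(13 \cdot 12 + k\right) = 366 \left(13 \cdot 12 + \frac{4}{2375}\right) = 366 \left(156 + \frac{4}{2375}\right) = 366 \cdot \frac{370504}{2375} = \frac{135604464}{2375}$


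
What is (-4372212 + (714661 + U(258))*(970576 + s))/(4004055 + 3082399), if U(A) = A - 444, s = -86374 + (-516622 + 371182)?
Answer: 263911303869/3543227 ≈ 74483.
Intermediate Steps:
s = -231814 (s = -86374 - 145440 = -231814)
U(A) = -444 + A
(-4372212 + (714661 + U(258))*(970576 + s))/(4004055 + 3082399) = (-4372212 + (714661 + (-444 + 258))*(970576 - 231814))/(4004055 + 3082399) = (-4372212 + (714661 - 186)*738762)/7086454 = (-4372212 + 714475*738762)*(1/7086454) = (-4372212 + 527826979950)*(1/7086454) = 527822607738*(1/7086454) = 263911303869/3543227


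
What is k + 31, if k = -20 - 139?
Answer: -128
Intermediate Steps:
k = -159
k + 31 = -159 + 31 = -128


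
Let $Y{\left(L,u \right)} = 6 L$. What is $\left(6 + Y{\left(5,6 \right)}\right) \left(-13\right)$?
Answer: $-468$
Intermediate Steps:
$\left(6 + Y{\left(5,6 \right)}\right) \left(-13\right) = \left(6 + 6 \cdot 5\right) \left(-13\right) = \left(6 + 30\right) \left(-13\right) = 36 \left(-13\right) = -468$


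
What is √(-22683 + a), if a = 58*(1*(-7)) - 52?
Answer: I*√23141 ≈ 152.12*I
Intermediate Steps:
a = -458 (a = 58*(-7) - 52 = -406 - 52 = -458)
√(-22683 + a) = √(-22683 - 458) = √(-23141) = I*√23141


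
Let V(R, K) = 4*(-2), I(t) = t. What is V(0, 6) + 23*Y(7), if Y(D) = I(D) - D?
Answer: -8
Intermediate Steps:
V(R, K) = -8
Y(D) = 0 (Y(D) = D - D = 0)
V(0, 6) + 23*Y(7) = -8 + 23*0 = -8 + 0 = -8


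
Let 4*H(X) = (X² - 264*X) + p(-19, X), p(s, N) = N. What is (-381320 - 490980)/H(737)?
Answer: -158600/15879 ≈ -9.9880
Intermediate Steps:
H(X) = -263*X/4 + X²/4 (H(X) = ((X² - 264*X) + X)/4 = (X² - 263*X)/4 = -263*X/4 + X²/4)
(-381320 - 490980)/H(737) = (-381320 - 490980)/(((¼)*737*(-263 + 737))) = -872300/((¼)*737*474) = -872300/174669/2 = -872300*2/174669 = -158600/15879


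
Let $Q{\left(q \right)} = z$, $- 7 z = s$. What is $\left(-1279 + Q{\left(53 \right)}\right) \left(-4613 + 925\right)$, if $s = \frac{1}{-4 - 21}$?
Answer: $\frac{825462912}{175} \approx 4.7169 \cdot 10^{6}$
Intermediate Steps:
$s = - \frac{1}{25}$ ($s = \frac{1}{-25} = - \frac{1}{25} \approx -0.04$)
$z = \frac{1}{175}$ ($z = \left(- \frac{1}{7}\right) \left(- \frac{1}{25}\right) = \frac{1}{175} \approx 0.0057143$)
$Q{\left(q \right)} = \frac{1}{175}$
$\left(-1279 + Q{\left(53 \right)}\right) \left(-4613 + 925\right) = \left(-1279 + \frac{1}{175}\right) \left(-4613 + 925\right) = \left(- \frac{223824}{175}\right) \left(-3688\right) = \frac{825462912}{175}$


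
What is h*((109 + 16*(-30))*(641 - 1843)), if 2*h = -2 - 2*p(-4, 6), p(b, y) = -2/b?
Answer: -668913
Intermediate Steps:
h = -3/2 (h = (-2 - (-4)/(-4))/2 = (-2 - (-4)*(-1)/4)/2 = (-2 - 2*1/2)/2 = (-2 - 1)/2 = (1/2)*(-3) = -3/2 ≈ -1.5000)
h*((109 + 16*(-30))*(641 - 1843)) = -3*(109 + 16*(-30))*(641 - 1843)/2 = -3*(109 - 480)*(-1202)/2 = -(-1113)*(-1202)/2 = -3/2*445942 = -668913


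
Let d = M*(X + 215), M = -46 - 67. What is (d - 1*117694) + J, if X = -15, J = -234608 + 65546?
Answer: -309356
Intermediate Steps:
J = -169062
M = -113
d = -22600 (d = -113*(-15 + 215) = -113*200 = -22600)
(d - 1*117694) + J = (-22600 - 1*117694) - 169062 = (-22600 - 117694) - 169062 = -140294 - 169062 = -309356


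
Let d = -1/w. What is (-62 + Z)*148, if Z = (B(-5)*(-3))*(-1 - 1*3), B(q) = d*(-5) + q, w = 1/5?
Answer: 26344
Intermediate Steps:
w = ⅕ ≈ 0.20000
d = -5 (d = -1/⅕ = -1*5 = -5)
B(q) = 25 + q (B(q) = -5*(-5) + q = 25 + q)
Z = 240 (Z = ((25 - 5)*(-3))*(-1 - 1*3) = (20*(-3))*(-1 - 3) = -60*(-4) = 240)
(-62 + Z)*148 = (-62 + 240)*148 = 178*148 = 26344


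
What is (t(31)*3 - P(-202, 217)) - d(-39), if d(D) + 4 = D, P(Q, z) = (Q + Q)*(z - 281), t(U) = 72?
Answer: -25597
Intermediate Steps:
P(Q, z) = 2*Q*(-281 + z) (P(Q, z) = (2*Q)*(-281 + z) = 2*Q*(-281 + z))
d(D) = -4 + D
(t(31)*3 - P(-202, 217)) - d(-39) = (72*3 - 2*(-202)*(-281 + 217)) - (-4 - 39) = (216 - 2*(-202)*(-64)) - 1*(-43) = (216 - 1*25856) + 43 = (216 - 25856) + 43 = -25640 + 43 = -25597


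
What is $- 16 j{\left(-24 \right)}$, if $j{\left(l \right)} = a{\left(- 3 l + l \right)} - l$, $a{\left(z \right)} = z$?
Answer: $-1152$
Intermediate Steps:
$j{\left(l \right)} = - 3 l$ ($j{\left(l \right)} = \left(- 3 l + l\right) - l = - 2 l - l = - 3 l$)
$- 16 j{\left(-24 \right)} = - 16 \left(\left(-3\right) \left(-24\right)\right) = \left(-16\right) 72 = -1152$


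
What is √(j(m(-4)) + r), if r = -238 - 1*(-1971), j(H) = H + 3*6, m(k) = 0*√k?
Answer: √1751 ≈ 41.845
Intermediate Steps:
m(k) = 0
j(H) = 18 + H (j(H) = H + 18 = 18 + H)
r = 1733 (r = -238 + 1971 = 1733)
√(j(m(-4)) + r) = √((18 + 0) + 1733) = √(18 + 1733) = √1751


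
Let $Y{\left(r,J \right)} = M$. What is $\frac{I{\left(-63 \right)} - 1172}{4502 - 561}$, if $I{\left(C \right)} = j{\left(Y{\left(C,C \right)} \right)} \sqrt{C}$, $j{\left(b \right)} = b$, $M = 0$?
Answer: $- \frac{1172}{3941} \approx -0.29739$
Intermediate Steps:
$Y{\left(r,J \right)} = 0$
$I{\left(C \right)} = 0$ ($I{\left(C \right)} = 0 \sqrt{C} = 0$)
$\frac{I{\left(-63 \right)} - 1172}{4502 - 561} = \frac{0 - 1172}{4502 - 561} = - \frac{1172}{3941}$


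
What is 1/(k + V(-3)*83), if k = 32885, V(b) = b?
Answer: 1/32636 ≈ 3.0641e-5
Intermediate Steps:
1/(k + V(-3)*83) = 1/(32885 - 3*83) = 1/(32885 - 249) = 1/32636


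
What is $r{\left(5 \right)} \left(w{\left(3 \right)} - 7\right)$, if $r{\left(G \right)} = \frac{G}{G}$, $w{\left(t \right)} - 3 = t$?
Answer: $-1$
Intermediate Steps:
$w{\left(t \right)} = 3 + t$
$r{\left(G \right)} = 1$
$r{\left(5 \right)} \left(w{\left(3 \right)} - 7\right) = 1 \left(\left(3 + 3\right) - 7\right) = 1 \left(6 - 7\right) = 1 \left(-1\right) = -1$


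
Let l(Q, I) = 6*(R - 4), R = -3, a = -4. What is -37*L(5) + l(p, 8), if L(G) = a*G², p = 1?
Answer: 3658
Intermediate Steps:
L(G) = -4*G²
l(Q, I) = -42 (l(Q, I) = 6*(-3 - 4) = 6*(-7) = -42)
-37*L(5) + l(p, 8) = -(-148)*5² - 42 = -(-148)*25 - 42 = -37*(-100) - 42 = 3700 - 42 = 3658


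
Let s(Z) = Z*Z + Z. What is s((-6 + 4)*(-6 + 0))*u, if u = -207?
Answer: -32292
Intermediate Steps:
s(Z) = Z + Z**2 (s(Z) = Z**2 + Z = Z + Z**2)
s((-6 + 4)*(-6 + 0))*u = (((-6 + 4)*(-6 + 0))*(1 + (-6 + 4)*(-6 + 0)))*(-207) = ((-2*(-6))*(1 - 2*(-6)))*(-207) = (12*(1 + 12))*(-207) = (12*13)*(-207) = 156*(-207) = -32292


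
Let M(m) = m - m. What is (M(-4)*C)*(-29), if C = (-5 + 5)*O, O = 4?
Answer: 0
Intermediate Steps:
M(m) = 0
C = 0 (C = (-5 + 5)*4 = 0*4 = 0)
(M(-4)*C)*(-29) = (0*0)*(-29) = 0*(-29) = 0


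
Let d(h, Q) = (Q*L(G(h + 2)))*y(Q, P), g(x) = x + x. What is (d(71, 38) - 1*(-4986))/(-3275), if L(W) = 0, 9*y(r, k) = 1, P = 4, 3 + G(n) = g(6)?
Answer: -4986/3275 ≈ -1.5224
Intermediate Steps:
g(x) = 2*x
G(n) = 9 (G(n) = -3 + 2*6 = -3 + 12 = 9)
y(r, k) = 1/9 (y(r, k) = (1/9)*1 = 1/9)
d(h, Q) = 0 (d(h, Q) = (Q*0)*(1/9) = 0*(1/9) = 0)
(d(71, 38) - 1*(-4986))/(-3275) = (0 - 1*(-4986))/(-3275) = (0 + 4986)*(-1/3275) = 4986*(-1/3275) = -4986/3275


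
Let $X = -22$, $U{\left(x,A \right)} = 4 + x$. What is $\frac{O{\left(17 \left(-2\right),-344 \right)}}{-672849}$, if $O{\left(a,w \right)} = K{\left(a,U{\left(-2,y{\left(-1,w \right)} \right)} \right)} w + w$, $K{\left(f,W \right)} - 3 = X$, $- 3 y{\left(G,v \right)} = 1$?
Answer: $- \frac{688}{74761} \approx -0.0092027$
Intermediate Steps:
$y{\left(G,v \right)} = - \frac{1}{3}$ ($y{\left(G,v \right)} = \left(- \frac{1}{3}\right) 1 = - \frac{1}{3}$)
$K{\left(f,W \right)} = -19$ ($K{\left(f,W \right)} = 3 - 22 = -19$)
$O{\left(a,w \right)} = - 18 w$ ($O{\left(a,w \right)} = - 19 w + w = - 18 w$)
$\frac{O{\left(17 \left(-2\right),-344 \right)}}{-672849} = \frac{\left(-18\right) \left(-344\right)}{-672849} = 6192 \left(- \frac{1}{672849}\right) = - \frac{688}{74761}$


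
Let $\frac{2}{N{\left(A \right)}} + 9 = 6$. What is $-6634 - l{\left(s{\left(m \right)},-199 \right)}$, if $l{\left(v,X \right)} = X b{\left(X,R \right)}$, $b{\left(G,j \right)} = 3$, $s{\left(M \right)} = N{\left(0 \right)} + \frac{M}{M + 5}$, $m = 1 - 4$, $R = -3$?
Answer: $-6037$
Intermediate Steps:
$N{\left(A \right)} = - \frac{2}{3}$ ($N{\left(A \right)} = \frac{2}{-9 + 6} = \frac{2}{-3} = 2 \left(- \frac{1}{3}\right) = - \frac{2}{3}$)
$m = -3$ ($m = 1 - 4 = -3$)
$s{\left(M \right)} = - \frac{2}{3} + \frac{M}{5 + M}$ ($s{\left(M \right)} = - \frac{2}{3} + \frac{M}{M + 5} = - \frac{2}{3} + \frac{M}{5 + M}$)
$l{\left(v,X \right)} = 3 X$ ($l{\left(v,X \right)} = X 3 = 3 X$)
$-6634 - l{\left(s{\left(m \right)},-199 \right)} = -6634 - 3 \left(-199\right) = -6634 - -597 = -6634 + 597 = -6037$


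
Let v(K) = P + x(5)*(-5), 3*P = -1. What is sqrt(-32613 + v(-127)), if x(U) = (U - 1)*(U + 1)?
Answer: 10*I*sqrt(2946)/3 ≈ 180.92*I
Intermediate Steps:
P = -1/3 (P = (1/3)*(-1) = -1/3 ≈ -0.33333)
x(U) = (1 + U)*(-1 + U) (x(U) = (-1 + U)*(1 + U) = (1 + U)*(-1 + U))
v(K) = -361/3 (v(K) = -1/3 + (-1 + 5**2)*(-5) = -1/3 + (-1 + 25)*(-5) = -1/3 + 24*(-5) = -1/3 - 120 = -361/3)
sqrt(-32613 + v(-127)) = sqrt(-32613 - 361/3) = sqrt(-98200/3) = 10*I*sqrt(2946)/3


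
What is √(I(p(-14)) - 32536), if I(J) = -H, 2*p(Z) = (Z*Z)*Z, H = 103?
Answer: I*√32639 ≈ 180.66*I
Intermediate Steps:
p(Z) = Z³/2 (p(Z) = ((Z*Z)*Z)/2 = (Z²*Z)/2 = Z³/2)
I(J) = -103 (I(J) = -1*103 = -103)
√(I(p(-14)) - 32536) = √(-103 - 32536) = √(-32639) = I*√32639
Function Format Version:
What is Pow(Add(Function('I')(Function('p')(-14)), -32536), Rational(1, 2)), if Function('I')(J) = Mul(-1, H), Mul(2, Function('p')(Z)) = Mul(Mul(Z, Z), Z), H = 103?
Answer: Mul(I, Pow(32639, Rational(1, 2))) ≈ Mul(180.66, I)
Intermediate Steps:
Function('p')(Z) = Mul(Rational(1, 2), Pow(Z, 3)) (Function('p')(Z) = Mul(Rational(1, 2), Mul(Mul(Z, Z), Z)) = Mul(Rational(1, 2), Mul(Pow(Z, 2), Z)) = Mul(Rational(1, 2), Pow(Z, 3)))
Function('I')(J) = -103 (Function('I')(J) = Mul(-1, 103) = -103)
Pow(Add(Function('I')(Function('p')(-14)), -32536), Rational(1, 2)) = Pow(Add(-103, -32536), Rational(1, 2)) = Pow(-32639, Rational(1, 2)) = Mul(I, Pow(32639, Rational(1, 2)))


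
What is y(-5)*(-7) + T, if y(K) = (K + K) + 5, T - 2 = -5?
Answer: 32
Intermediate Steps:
T = -3 (T = 2 - 5 = -3)
y(K) = 5 + 2*K (y(K) = 2*K + 5 = 5 + 2*K)
y(-5)*(-7) + T = (5 + 2*(-5))*(-7) - 3 = (5 - 10)*(-7) - 3 = -5*(-7) - 3 = 35 - 3 = 32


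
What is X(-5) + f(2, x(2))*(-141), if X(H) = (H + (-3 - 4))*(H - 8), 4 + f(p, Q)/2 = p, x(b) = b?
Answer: 720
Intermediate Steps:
f(p, Q) = -8 + 2*p
X(H) = (-8 + H)*(-7 + H) (X(H) = (H - 7)*(-8 + H) = (-7 + H)*(-8 + H) = (-8 + H)*(-7 + H))
X(-5) + f(2, x(2))*(-141) = (56 + (-5)² - 15*(-5)) + (-8 + 2*2)*(-141) = (56 + 25 + 75) + (-8 + 4)*(-141) = 156 - 4*(-141) = 156 + 564 = 720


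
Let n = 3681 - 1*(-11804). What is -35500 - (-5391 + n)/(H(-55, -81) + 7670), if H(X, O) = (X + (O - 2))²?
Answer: -474178547/13357 ≈ -35500.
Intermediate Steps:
H(X, O) = (-2 + O + X)² (H(X, O) = (X + (-2 + O))² = (-2 + O + X)²)
n = 15485 (n = 3681 + 11804 = 15485)
-35500 - (-5391 + n)/(H(-55, -81) + 7670) = -35500 - (-5391 + 15485)/((-2 - 81 - 55)² + 7670) = -35500 - 10094/((-138)² + 7670) = -35500 - 10094/(19044 + 7670) = -35500 - 10094/26714 = -35500 - 1*5047/13357 = -35500 - 5047/13357 = -474178547/13357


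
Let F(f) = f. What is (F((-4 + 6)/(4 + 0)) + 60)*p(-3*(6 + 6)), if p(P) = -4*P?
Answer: 8712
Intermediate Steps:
(F((-4 + 6)/(4 + 0)) + 60)*p(-3*(6 + 6)) = ((-4 + 6)/(4 + 0) + 60)*(-(-12)*(6 + 6)) = (2/4 + 60)*(-(-12)*12) = (2*(¼) + 60)*(-4*(-36)) = (½ + 60)*144 = (121/2)*144 = 8712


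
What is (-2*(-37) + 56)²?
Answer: 16900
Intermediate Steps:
(-2*(-37) + 56)² = (74 + 56)² = 130² = 16900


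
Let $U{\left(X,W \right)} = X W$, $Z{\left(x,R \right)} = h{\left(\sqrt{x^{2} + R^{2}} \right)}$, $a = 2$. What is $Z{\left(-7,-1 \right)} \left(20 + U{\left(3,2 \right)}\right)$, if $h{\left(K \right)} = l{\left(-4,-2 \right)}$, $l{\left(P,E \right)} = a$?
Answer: $52$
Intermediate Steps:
$l{\left(P,E \right)} = 2$
$h{\left(K \right)} = 2$
$Z{\left(x,R \right)} = 2$
$U{\left(X,W \right)} = W X$
$Z{\left(-7,-1 \right)} \left(20 + U{\left(3,2 \right)}\right) = 2 \left(20 + 2 \cdot 3\right) = 2 \left(20 + 6\right) = 2 \cdot 26 = 52$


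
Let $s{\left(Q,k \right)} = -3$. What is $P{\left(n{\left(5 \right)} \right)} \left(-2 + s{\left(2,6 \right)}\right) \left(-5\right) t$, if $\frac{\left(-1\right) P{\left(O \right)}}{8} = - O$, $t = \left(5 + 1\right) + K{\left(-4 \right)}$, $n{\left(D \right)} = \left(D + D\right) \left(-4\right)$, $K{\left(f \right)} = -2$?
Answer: $-32000$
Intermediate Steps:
$n{\left(D \right)} = - 8 D$ ($n{\left(D \right)} = 2 D \left(-4\right) = - 8 D$)
$t = 4$ ($t = \left(5 + 1\right) - 2 = 6 - 2 = 4$)
$P{\left(O \right)} = 8 O$ ($P{\left(O \right)} = - 8 \left(- O\right) = 8 O$)
$P{\left(n{\left(5 \right)} \right)} \left(-2 + s{\left(2,6 \right)}\right) \left(-5\right) t = 8 \left(\left(-8\right) 5\right) \left(-2 - 3\right) \left(-5\right) 4 = 8 \left(-40\right) \left(\left(-5\right) \left(-5\right)\right) 4 = \left(-320\right) 25 \cdot 4 = \left(-8000\right) 4 = -32000$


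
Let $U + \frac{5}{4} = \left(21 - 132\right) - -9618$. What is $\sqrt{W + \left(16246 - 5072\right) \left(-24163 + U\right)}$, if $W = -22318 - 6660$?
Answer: $\frac{i \sqrt{655236358}}{2} \approx 12799.0 i$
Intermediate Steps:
$U = \frac{38023}{4}$ ($U = - \frac{5}{4} + \left(\left(21 - 132\right) - -9618\right) = - \frac{5}{4} + \left(\left(21 - 132\right) + 9618\right) = - \frac{5}{4} + \left(-111 + 9618\right) = - \frac{5}{4} + 9507 = \frac{38023}{4} \approx 9505.8$)
$W = -28978$
$\sqrt{W + \left(16246 - 5072\right) \left(-24163 + U\right)} = \sqrt{-28978 + \left(16246 - 5072\right) \left(-24163 + \frac{38023}{4}\right)} = \sqrt{-28978 + 11174 \left(- \frac{58629}{4}\right)} = \sqrt{-28978 - \frac{327560223}{2}} = \sqrt{- \frac{327618179}{2}} = \frac{i \sqrt{655236358}}{2}$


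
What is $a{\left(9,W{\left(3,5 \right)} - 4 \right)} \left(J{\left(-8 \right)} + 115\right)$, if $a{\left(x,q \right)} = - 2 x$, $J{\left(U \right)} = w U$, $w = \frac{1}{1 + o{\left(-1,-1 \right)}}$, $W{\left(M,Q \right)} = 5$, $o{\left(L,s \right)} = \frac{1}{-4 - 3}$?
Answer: $-1902$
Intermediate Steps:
$o{\left(L,s \right)} = - \frac{1}{7}$ ($o{\left(L,s \right)} = \frac{1}{-7} = - \frac{1}{7}$)
$w = \frac{7}{6}$ ($w = \frac{1}{1 - \frac{1}{7}} = \frac{1}{\frac{6}{7}} = \frac{7}{6} \approx 1.1667$)
$J{\left(U \right)} = \frac{7 U}{6}$
$a{\left(9,W{\left(3,5 \right)} - 4 \right)} \left(J{\left(-8 \right)} + 115\right) = \left(-2\right) 9 \left(\frac{7}{6} \left(-8\right) + 115\right) = - 18 \left(- \frac{28}{3} + 115\right) = \left(-18\right) \frac{317}{3} = -1902$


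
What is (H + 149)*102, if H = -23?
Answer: 12852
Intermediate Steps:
(H + 149)*102 = (-23 + 149)*102 = 126*102 = 12852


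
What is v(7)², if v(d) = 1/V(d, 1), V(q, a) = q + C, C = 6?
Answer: 1/169 ≈ 0.0059172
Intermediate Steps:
V(q, a) = 6 + q (V(q, a) = q + 6 = 6 + q)
v(d) = 1/(6 + d)
v(7)² = (1/(6 + 7))² = (1/13)² = 1/169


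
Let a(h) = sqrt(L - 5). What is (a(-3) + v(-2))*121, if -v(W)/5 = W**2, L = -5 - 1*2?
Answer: -2420 + 242*I*sqrt(3) ≈ -2420.0 + 419.16*I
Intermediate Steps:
L = -7 (L = -5 - 2 = -7)
a(h) = 2*I*sqrt(3) (a(h) = sqrt(-7 - 5) = sqrt(-12) = 2*I*sqrt(3))
v(W) = -5*W**2
(a(-3) + v(-2))*121 = (2*I*sqrt(3) - 5*(-2)**2)*121 = (2*I*sqrt(3) - 5*4)*121 = (2*I*sqrt(3) - 20)*121 = (-20 + 2*I*sqrt(3))*121 = -2420 + 242*I*sqrt(3)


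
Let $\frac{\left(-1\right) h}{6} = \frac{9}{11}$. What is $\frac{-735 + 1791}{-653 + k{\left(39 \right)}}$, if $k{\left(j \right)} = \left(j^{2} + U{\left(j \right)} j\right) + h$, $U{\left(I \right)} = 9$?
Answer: $\frac{11616}{13355} \approx 0.86979$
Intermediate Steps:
$h = - \frac{54}{11}$ ($h = - 6 \cdot \frac{9}{11} = - 6 \cdot 9 \cdot \frac{1}{11} = \left(-6\right) \frac{9}{11} = - \frac{54}{11} \approx -4.9091$)
$k{\left(j \right)} = - \frac{54}{11} + j^{2} + 9 j$ ($k{\left(j \right)} = \left(j^{2} + 9 j\right) - \frac{54}{11} = - \frac{54}{11} + j^{2} + 9 j$)
$\frac{-735 + 1791}{-653 + k{\left(39 \right)}} = \frac{-735 + 1791}{-653 + \left(- \frac{54}{11} + 39^{2} + 9 \cdot 39\right)} = \frac{1056}{-653 + \left(- \frac{54}{11} + 1521 + 351\right)} = \frac{1056}{-653 + \frac{20538}{11}} = \frac{1056}{\frac{13355}{11}} = 1056 \cdot \frac{11}{13355} = \frac{11616}{13355}$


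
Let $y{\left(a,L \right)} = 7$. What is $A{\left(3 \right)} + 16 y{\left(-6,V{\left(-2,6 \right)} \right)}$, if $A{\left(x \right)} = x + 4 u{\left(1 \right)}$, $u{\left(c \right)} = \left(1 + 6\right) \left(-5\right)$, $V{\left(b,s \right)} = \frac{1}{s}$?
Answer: $-25$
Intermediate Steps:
$u{\left(c \right)} = -35$ ($u{\left(c \right)} = 7 \left(-5\right) = -35$)
$A{\left(x \right)} = -140 + x$ ($A{\left(x \right)} = x + 4 \left(-35\right) = x - 140 = -140 + x$)
$A{\left(3 \right)} + 16 y{\left(-6,V{\left(-2,6 \right)} \right)} = \left(-140 + 3\right) + 16 \cdot 7 = -137 + 112 = -25$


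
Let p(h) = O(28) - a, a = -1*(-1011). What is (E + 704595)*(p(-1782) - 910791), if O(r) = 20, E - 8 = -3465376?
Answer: 2517223127486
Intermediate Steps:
E = -3465368 (E = 8 - 3465376 = -3465368)
a = 1011
p(h) = -991 (p(h) = 20 - 1*1011 = 20 - 1011 = -991)
(E + 704595)*(p(-1782) - 910791) = (-3465368 + 704595)*(-991 - 910791) = -2760773*(-911782) = 2517223127486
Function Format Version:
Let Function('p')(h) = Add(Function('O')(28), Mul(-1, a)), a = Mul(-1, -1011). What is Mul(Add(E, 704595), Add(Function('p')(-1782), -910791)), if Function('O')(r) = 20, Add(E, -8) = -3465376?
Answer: 2517223127486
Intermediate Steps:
E = -3465368 (E = Add(8, -3465376) = -3465368)
a = 1011
Function('p')(h) = -991 (Function('p')(h) = Add(20, Mul(-1, 1011)) = Add(20, -1011) = -991)
Mul(Add(E, 704595), Add(Function('p')(-1782), -910791)) = Mul(Add(-3465368, 704595), Add(-991, -910791)) = Mul(-2760773, -911782) = 2517223127486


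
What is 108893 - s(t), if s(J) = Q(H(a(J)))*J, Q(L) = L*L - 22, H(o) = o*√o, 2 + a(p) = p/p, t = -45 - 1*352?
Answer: 99762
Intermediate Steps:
t = -397 (t = -45 - 352 = -397)
a(p) = -1 (a(p) = -2 + p/p = -2 + 1 = -1)
H(o) = o^(3/2)
Q(L) = -22 + L² (Q(L) = L² - 22 = -22 + L²)
s(J) = -23*J (s(J) = (-22 + ((-1)^(3/2))²)*J = (-22 + (-I)²)*J = (-22 - 1)*J = -23*J)
108893 - s(t) = 108893 - (-23)*(-397) = 108893 - 1*9131 = 108893 - 9131 = 99762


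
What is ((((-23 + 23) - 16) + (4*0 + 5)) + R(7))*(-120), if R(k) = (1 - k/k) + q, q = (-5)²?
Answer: -1680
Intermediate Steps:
q = 25
R(k) = 25 (R(k) = (1 - k/k) + 25 = (1 - 1*1) + 25 = (1 - 1) + 25 = 0 + 25 = 25)
((((-23 + 23) - 16) + (4*0 + 5)) + R(7))*(-120) = ((((-23 + 23) - 16) + (4*0 + 5)) + 25)*(-120) = (((0 - 16) + (0 + 5)) + 25)*(-120) = ((-16 + 5) + 25)*(-120) = (-11 + 25)*(-120) = 14*(-120) = -1680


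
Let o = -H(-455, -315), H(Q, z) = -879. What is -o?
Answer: -879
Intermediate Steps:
o = 879 (o = -1*(-879) = 879)
-o = -1*879 = -879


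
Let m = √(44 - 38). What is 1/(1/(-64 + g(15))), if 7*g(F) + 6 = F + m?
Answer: -439/7 + √6/7 ≈ -62.364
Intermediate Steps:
m = √6 ≈ 2.4495
g(F) = -6/7 + F/7 + √6/7 (g(F) = -6/7 + (F + √6)/7 = -6/7 + (F/7 + √6/7) = -6/7 + F/7 + √6/7)
1/(1/(-64 + g(15))) = 1/(1/(-64 + (-6/7 + (⅐)*15 + √6/7))) = 1/(1/(-64 + (-6/7 + 15/7 + √6/7))) = 1/(1/(-64 + (9/7 + √6/7))) = 1/(1/(-439/7 + √6/7)) = -439/7 + √6/7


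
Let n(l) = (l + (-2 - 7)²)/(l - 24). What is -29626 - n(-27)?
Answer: -503624/17 ≈ -29625.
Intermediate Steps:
n(l) = (81 + l)/(-24 + l) (n(l) = (l + (-9)²)/(-24 + l) = (l + 81)/(-24 + l) = (81 + l)/(-24 + l))
-29626 - n(-27) = -29626 - (81 - 27)/(-24 - 27) = -29626 - 54/(-51) = -29626 - (-1)*54/51 = -29626 - 1*(-18/17) = -29626 + 18/17 = -503624/17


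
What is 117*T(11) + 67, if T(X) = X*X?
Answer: 14224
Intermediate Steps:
T(X) = X**2
117*T(11) + 67 = 117*11**2 + 67 = 117*121 + 67 = 14157 + 67 = 14224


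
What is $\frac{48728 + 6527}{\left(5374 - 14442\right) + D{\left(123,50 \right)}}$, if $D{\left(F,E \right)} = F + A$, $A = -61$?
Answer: $- \frac{55255}{9006} \approx -6.1354$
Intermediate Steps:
$D{\left(F,E \right)} = -61 + F$ ($D{\left(F,E \right)} = F - 61 = -61 + F$)
$\frac{48728 + 6527}{\left(5374 - 14442\right) + D{\left(123,50 \right)}} = \frac{48728 + 6527}{\left(5374 - 14442\right) + \left(-61 + 123\right)} = \frac{55255}{\left(5374 - 14442\right) + 62} = \frac{55255}{-9068 + 62} = \frac{55255}{-9006} = 55255 \left(- \frac{1}{9006}\right) = - \frac{55255}{9006}$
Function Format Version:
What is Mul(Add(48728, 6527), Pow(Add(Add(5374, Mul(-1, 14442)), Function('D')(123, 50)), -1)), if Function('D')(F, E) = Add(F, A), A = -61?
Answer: Rational(-55255, 9006) ≈ -6.1354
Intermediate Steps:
Function('D')(F, E) = Add(-61, F) (Function('D')(F, E) = Add(F, -61) = Add(-61, F))
Mul(Add(48728, 6527), Pow(Add(Add(5374, Mul(-1, 14442)), Function('D')(123, 50)), -1)) = Mul(Add(48728, 6527), Pow(Add(Add(5374, Mul(-1, 14442)), Add(-61, 123)), -1)) = Mul(55255, Pow(Add(Add(5374, -14442), 62), -1)) = Mul(55255, Pow(Add(-9068, 62), -1)) = Mul(55255, Pow(-9006, -1)) = Mul(55255, Rational(-1, 9006)) = Rational(-55255, 9006)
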